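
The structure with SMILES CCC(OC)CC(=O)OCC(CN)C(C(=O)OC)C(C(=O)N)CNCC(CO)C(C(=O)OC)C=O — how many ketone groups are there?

Working along the chain:
  CH(OCH3): pendant –OCH3: C–O–C with sp³ C, no adjacent C=O → ether.
  CH2COOCH2: –C(=O)–O–C with C on the carbonyl side → ester.
  CH(CH2NH2): pendant –CH2NH2: N on sp³ C, no adjacent C=O → amine.
  CH(COOCH3): pendant –COOCH3: carbonyl C bonded to C and –OCH3 → ester.
  CH(CONH2): pendant –CONH2: carbonyl C bonded to C and N → amide.
  CH2NHCH2: C–N–C with sp³ carbons and no adjacent C=O → amine (secondary).
  CH(CH2OH): pendant –CH2OH on an sp³ backbone C → alcohol.
  CH(COOCH3): pendant –COOCH3: carbonyl C bonded to C and –OCH3 → ester.
  CHO: terminal –CHO: carbonyl C bonded to H and C → aldehyde.
No segment is a ketone: CH2COOCH2 is ester, not ketone; CH(COOCH3) is ester, not ketone; CH(CONH2) is amide, not ketone. → 0.

0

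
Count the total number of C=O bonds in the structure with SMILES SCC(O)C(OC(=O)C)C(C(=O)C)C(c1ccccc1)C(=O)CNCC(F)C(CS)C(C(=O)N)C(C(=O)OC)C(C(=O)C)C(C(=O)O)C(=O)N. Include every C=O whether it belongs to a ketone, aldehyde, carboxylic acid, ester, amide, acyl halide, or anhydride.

CH(OCOCH3): ester, 1 C=O (running total 1).
CH(COCH3): ketone, 1 C=O (running total 2).
CO: ketone, 1 C=O (running total 3).
CH(CONH2): amide, 1 C=O (running total 4).
CH(COOCH3): ester, 1 C=O (running total 5).
CH(COCH3): ketone, 1 C=O (running total 6).
CH(COOH): carboxylic acid, 1 C=O (running total 7).
CONH2: amide, 1 C=O (running total 8).

8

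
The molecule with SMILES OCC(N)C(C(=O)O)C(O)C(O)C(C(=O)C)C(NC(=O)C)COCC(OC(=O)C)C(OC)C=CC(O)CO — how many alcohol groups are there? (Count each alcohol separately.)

5

Working along the chain:
  HOCH2: HO– on an sp³ carbon → alcohol.
  CH(NH2): –NH2 on an sp³ carbon with no adjacent C=O → amine.
  CH(COOH): pendant –COOH: carbonyl C bonded to C and –OH → carboxylic acid.
  CH(OH): –OH on an sp³ carbon → alcohol (secondary).
  CH(OH): –OH on an sp³ carbon → alcohol (secondary).
  CH(COCH3): pendant –COCH3: carbonyl C bonded to two carbons → ketone.
  CH(NHCOCH3): pendant –NHC(=O)CH3: N bonded to a carbonyl → amide (not amine).
  CH2OCH2: C–O–C with sp³ carbons on both sides and no adjacent C=O → ether.
  CH(OCOCH3): pendant –OC(=O)CH3: an acyloxy group → ester.
  CH(OCH3): pendant –OCH3: C–O–C with sp³ C, no adjacent C=O → ether.
  CH=CH: C=C double bond → alkene.
  CH(OH): –OH on an sp³ carbon → alcohol (secondary).
  CH2OH: –OH on an sp³ carbon → alcohol.
Alcohol appears at: HOCH2, CH(OH), CH(OH), CH(OH), CH2OH → 5.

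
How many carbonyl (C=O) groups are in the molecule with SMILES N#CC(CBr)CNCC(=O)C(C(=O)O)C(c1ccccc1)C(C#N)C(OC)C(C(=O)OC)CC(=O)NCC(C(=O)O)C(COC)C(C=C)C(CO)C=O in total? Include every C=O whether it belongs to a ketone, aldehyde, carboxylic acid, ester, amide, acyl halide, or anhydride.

CO: ketone, 1 C=O (running total 1).
CH(COOH): carboxylic acid, 1 C=O (running total 2).
CH(COOCH3): ester, 1 C=O (running total 3).
CH2CONHCH2: amide, 1 C=O (running total 4).
CH(COOH): carboxylic acid, 1 C=O (running total 5).
CHO: aldehyde, 1 C=O (running total 6).

6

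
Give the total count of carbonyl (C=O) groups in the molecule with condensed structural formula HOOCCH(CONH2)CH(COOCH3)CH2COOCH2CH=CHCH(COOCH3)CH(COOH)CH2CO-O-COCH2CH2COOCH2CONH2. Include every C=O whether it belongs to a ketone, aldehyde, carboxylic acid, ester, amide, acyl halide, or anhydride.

HOOC: carboxylic acid, 1 C=O (running total 1).
CH(CONH2): amide, 1 C=O (running total 2).
CH(COOCH3): ester, 1 C=O (running total 3).
CH2COOCH2: ester, 1 C=O (running total 4).
CH(COOCH3): ester, 1 C=O (running total 5).
CH(COOH): carboxylic acid, 1 C=O (running total 6).
CH2CO-O-COCH2: anhydride, 2 C=O (running total 8).
CH2COOCH2: ester, 1 C=O (running total 9).
CONH2: amide, 1 C=O (running total 10).

10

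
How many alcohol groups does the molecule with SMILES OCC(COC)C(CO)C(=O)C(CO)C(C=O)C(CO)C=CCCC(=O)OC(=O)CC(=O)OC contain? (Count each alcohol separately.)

Working along the chain:
  HOCH2: HO– on an sp³ carbon → alcohol.
  CH(CH2OCH3): pendant –CH2OCH3: C–O–C linkage → ether.
  CH(CH2OH): pendant –CH2OH on an sp³ backbone C → alcohol.
  CO: –C(=O)– with carbon on both sides → ketone.
  CH(CH2OH): pendant –CH2OH on an sp³ backbone C → alcohol.
  CH(CHO): pendant –CHO: carbonyl C bonded to C and H → aldehyde.
  CH(CH2OH): pendant –CH2OH on an sp³ backbone C → alcohol.
  CH=CH: C=C double bond → alkene.
  CH2CO-O-COCH2: two acyl groups sharing one oxygen, –C(=O)–O–C(=O)– → anhydride.
  COOCH3: –C(=O)OCH3: carbonyl C bonded to C and to –OCH3 → ester (not ketone + ether).
Alcohol appears at: HOCH2, CH(CH2OH), CH(CH2OH), CH(CH2OH) → 4.

4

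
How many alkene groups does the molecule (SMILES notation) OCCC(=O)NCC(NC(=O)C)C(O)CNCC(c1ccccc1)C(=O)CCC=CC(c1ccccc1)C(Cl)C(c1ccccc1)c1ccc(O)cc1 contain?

HO– on an sp³ carbon → alcohol.
–C(=O)–N– linkage → amide (the N is not an amine).
pendant –NHC(=O)CH3: N bonded to a carbonyl → amide (not amine).
–OH on an sp³ carbon → alcohol (secondary).
C–N–C with sp³ carbons and no adjacent C=O → amine (secondary).
pendant –C6H5: benzene ring → arene.
–C(=O)– with carbon on both sides → ketone.
C=C double bond → alkene.
pendant –C6H5: benzene ring → arene.
halogen on an sp³ carbon → alkyl halide.
pendant –C6H5: benzene ring → arene.
–OH attached directly to an aromatic ring → phenol (not alcohol); the ring itself is an arene.
Alkene appears at: CH=CH → 1.

1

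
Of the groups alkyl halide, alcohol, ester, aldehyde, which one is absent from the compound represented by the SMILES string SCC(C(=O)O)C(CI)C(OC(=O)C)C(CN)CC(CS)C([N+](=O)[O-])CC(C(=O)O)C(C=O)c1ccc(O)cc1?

aldehyde: present (CH(CHO) — pendant –CHO: carbonyl C bonded to C and H → aldehyde).
ester: present (CH(OCOCH3) — pendant –OC(=O)CH3: an acyloxy group → ester).
alkyl halide: present (CH(CH2I) — pendant –CH2X: halogen on sp³ carbon → alkyl halide).
alcohol: absent. In CH(COOH), the –OH sits on a carbonyl carbon, making it part of a carboxylic acid, not an alcohol. In C6H4OH, the –OH is on an aromatic ring carbon; that is a phenol, not an alcohol.

alcohol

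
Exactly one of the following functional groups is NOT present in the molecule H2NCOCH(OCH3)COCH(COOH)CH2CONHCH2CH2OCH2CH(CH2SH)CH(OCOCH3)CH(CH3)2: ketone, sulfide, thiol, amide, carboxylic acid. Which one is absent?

carboxylic acid: present (CH(COOH) — pendant –COOH: carbonyl C bonded to C and –OH → carboxylic acid).
thiol: present (CH(CH2SH) — pendant –CH2SH → thiol).
amide: present (H2NCO — –C(=O)NH2: carbonyl C bonded to C and to N → amide (the N is not a separate amine)).
ketone: present (CO — –C(=O)– with carbon on both sides → ketone).
sulfide: no segment matches this pattern.

sulfide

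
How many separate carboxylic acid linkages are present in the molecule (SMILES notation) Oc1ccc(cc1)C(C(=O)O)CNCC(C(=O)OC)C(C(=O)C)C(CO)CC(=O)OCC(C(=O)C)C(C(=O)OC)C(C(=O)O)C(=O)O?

3

Working along the chain:
  HOC6H4: –OH attached directly to an aromatic ring → phenol (not alcohol); the ring itself is an arene.
  CH(COOH): pendant –COOH: carbonyl C bonded to C and –OH → carboxylic acid.
  CH2NHCH2: C–N–C with sp³ carbons and no adjacent C=O → amine (secondary).
  CH(COOCH3): pendant –COOCH3: carbonyl C bonded to C and –OCH3 → ester.
  CH(COCH3): pendant –COCH3: carbonyl C bonded to two carbons → ketone.
  CH(CH2OH): pendant –CH2OH on an sp³ backbone C → alcohol.
  CH2COOCH2: –C(=O)–O–C with C on the carbonyl side → ester.
  CH(COCH3): pendant –COCH3: carbonyl C bonded to two carbons → ketone.
  CH(COOCH3): pendant –COOCH3: carbonyl C bonded to C and –OCH3 → ester.
  CH(COOH): pendant –COOH: carbonyl C bonded to C and –OH → carboxylic acid.
  COOH: –COOH: carbonyl C bonded to –OH and C → carboxylic acid (the –OH is not a separate alcohol).
Carboxylic acid appears at: CH(COOH), CH(COOH), COOH → 3.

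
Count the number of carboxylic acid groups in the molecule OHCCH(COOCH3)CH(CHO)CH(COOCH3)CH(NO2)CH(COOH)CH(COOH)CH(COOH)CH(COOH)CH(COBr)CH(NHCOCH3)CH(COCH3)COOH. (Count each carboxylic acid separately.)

Taking each segment in turn:
  OHC: terminal –CHO: carbonyl C bonded to H and C → aldehyde.
  CH(COOCH3): pendant –COOCH3: carbonyl C bonded to C and –OCH3 → ester.
  CH(CHO): pendant –CHO: carbonyl C bonded to C and H → aldehyde.
  CH(COOCH3): pendant –COOCH3: carbonyl C bonded to C and –OCH3 → ester.
  CH(NO2): –NO2 on an sp³ carbon → nitro (the N=O is not a carbonyl).
  CH(COOH): pendant –COOH: carbonyl C bonded to C and –OH → carboxylic acid.
  CH(COOH): pendant –COOH: carbonyl C bonded to C and –OH → carboxylic acid.
  CH(COOH): pendant –COOH: carbonyl C bonded to C and –OH → carboxylic acid.
  CH(COOH): pendant –COOH: carbonyl C bonded to C and –OH → carboxylic acid.
  CH(COBr): pendant –C(=O)X: carbonyl C bonded to C and halogen → acyl halide.
  CH(NHCOCH3): pendant –NHC(=O)CH3: N bonded to a carbonyl → amide (not amine).
  CH(COCH3): pendant –COCH3: carbonyl C bonded to two carbons → ketone.
  COOH: –COOH: carbonyl C bonded to –OH and C → carboxylic acid (the –OH is not a separate alcohol).
Carboxylic acid appears at: CH(COOH), CH(COOH), CH(COOH), CH(COOH), COOH → 5.

5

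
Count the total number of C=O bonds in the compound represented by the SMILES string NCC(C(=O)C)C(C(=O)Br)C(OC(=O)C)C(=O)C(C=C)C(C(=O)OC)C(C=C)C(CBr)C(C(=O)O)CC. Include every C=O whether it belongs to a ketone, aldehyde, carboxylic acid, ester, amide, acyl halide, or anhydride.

6

CH(COCH3): ketone, 1 C=O (running total 1).
CH(COBr): acyl halide, 1 C=O (running total 2).
CH(OCOCH3): ester, 1 C=O (running total 3).
CO: ketone, 1 C=O (running total 4).
CH(COOCH3): ester, 1 C=O (running total 5).
CH(COOH): carboxylic acid, 1 C=O (running total 6).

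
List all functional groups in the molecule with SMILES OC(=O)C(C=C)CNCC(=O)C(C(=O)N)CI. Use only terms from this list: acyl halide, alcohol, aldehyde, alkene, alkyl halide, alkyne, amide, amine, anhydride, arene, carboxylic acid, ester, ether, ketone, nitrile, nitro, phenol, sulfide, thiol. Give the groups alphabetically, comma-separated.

alkene, alkyl halide, amide, amine, carboxylic acid, ketone

Taking each segment in turn:
  HOOC: –COOH: carbonyl C bonded to –OH and C → carboxylic acid (the –OH is not a separate alcohol).
  CH(CH=CH2): pendant –CH=CH2: C=C double bond → alkene.
  CH2NHCH2: C–N–C with sp³ carbons and no adjacent C=O → amine (secondary).
  CO: –C(=O)– with carbon on both sides → ketone.
  CH(CONH2): pendant –CONH2: carbonyl C bonded to C and N → amide.
  CH2I: halogen on an sp³ carbon → alkyl halide.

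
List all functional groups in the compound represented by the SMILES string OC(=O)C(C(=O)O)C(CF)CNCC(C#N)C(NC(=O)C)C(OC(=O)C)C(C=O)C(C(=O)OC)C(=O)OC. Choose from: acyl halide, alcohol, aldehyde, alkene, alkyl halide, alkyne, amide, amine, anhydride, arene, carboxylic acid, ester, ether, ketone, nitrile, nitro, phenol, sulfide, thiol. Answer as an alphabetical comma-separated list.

aldehyde, alkyl halide, amide, amine, carboxylic acid, ester, nitrile

Taking each segment in turn:
  HOOC: –COOH: carbonyl C bonded to –OH and C → carboxylic acid (the –OH is not a separate alcohol).
  CH(COOH): pendant –COOH: carbonyl C bonded to C and –OH → carboxylic acid.
  CH(CH2F): pendant –CH2X: halogen on sp³ carbon → alkyl halide.
  CH2NHCH2: C–N–C with sp³ carbons and no adjacent C=O → amine (secondary).
  CH(CN): pendant –C≡N: nitrile.
  CH(NHCOCH3): pendant –NHC(=O)CH3: N bonded to a carbonyl → amide (not amine).
  CH(OCOCH3): pendant –OC(=O)CH3: an acyloxy group → ester.
  CH(CHO): pendant –CHO: carbonyl C bonded to C and H → aldehyde.
  CH(COOCH3): pendant –COOCH3: carbonyl C bonded to C and –OCH3 → ester.
  COOCH3: –C(=O)OCH3: carbonyl C bonded to C and to –OCH3 → ester (not ketone + ether).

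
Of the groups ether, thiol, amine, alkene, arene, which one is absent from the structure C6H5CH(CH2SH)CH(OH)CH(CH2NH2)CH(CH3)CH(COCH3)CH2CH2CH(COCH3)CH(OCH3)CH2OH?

amine: present (CH(CH2NH2) — pendant –CH2NH2: N on sp³ C, no adjacent C=O → amine).
thiol: present (CH(CH2SH) — pendant –CH2SH → thiol).
arene: present (C6H5 — C6H5– phenyl ring → arene).
ether: present (CH(OCH3) — pendant –OCH3: C–O–C with sp³ C, no adjacent C=O → ether).
alkene: absent. In C6H5, the C=C units are part of an aromatic ring, which is an arene, not an isolated alkene.

alkene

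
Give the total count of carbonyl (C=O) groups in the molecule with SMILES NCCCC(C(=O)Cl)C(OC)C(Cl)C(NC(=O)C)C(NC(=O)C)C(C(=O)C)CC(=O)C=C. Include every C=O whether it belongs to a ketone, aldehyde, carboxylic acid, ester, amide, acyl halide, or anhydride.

CH(COCl): acyl halide, 1 C=O (running total 1).
CH(NHCOCH3): amide, 1 C=O (running total 2).
CH(NHCOCH3): amide, 1 C=O (running total 3).
CH(COCH3): ketone, 1 C=O (running total 4).
CO: ketone, 1 C=O (running total 5).

5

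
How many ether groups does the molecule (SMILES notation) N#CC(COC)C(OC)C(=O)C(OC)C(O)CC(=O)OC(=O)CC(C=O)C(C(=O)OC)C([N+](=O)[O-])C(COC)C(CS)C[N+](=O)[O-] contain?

4

N≡C–: carbon triple-bonded to nitrogen → nitrile.
pendant –CH2OCH3: C–O–C linkage → ether.
pendant –OCH3: C–O–C with sp³ C, no adjacent C=O → ether.
–C(=O)– with carbon on both sides → ketone.
pendant –OCH3: C–O–C with sp³ C, no adjacent C=O → ether.
–OH on an sp³ carbon → alcohol (secondary).
two acyl groups sharing one oxygen, –C(=O)–O–C(=O)– → anhydride.
pendant –CHO: carbonyl C bonded to C and H → aldehyde.
pendant –COOCH3: carbonyl C bonded to C and –OCH3 → ester.
–NO2 on an sp³ carbon → nitro (the N=O is not a carbonyl).
pendant –CH2OCH3: C–O–C linkage → ether.
pendant –CH2SH → thiol.
–NO2 on carbon → nitro group.
Ether appears at: CH(CH2OCH3), CH(OCH3), CH(OCH3), CH(CH2OCH3) → 4.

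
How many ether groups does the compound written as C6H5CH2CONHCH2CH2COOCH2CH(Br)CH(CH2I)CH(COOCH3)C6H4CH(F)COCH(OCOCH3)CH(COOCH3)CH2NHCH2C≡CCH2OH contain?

C6H5– phenyl ring → arene.
–C(=O)–N– linkage → amide (the N is not an amine).
–C(=O)–O–C with C on the carbonyl side → ester.
halogen on an sp³ carbon → alkyl halide.
pendant –CH2X: halogen on sp³ carbon → alkyl halide.
pendant –COOCH3: carbonyl C bonded to C and –OCH3 → ester.
para-disubstituted benzene ring → arene.
halogen on an sp³ carbon → alkyl halide.
–C(=O)– with carbon on both sides → ketone.
pendant –OC(=O)CH3: an acyloxy group → ester.
pendant –COOCH3: carbonyl C bonded to C and –OCH3 → ester.
C–N–C with sp³ carbons and no adjacent C=O → amine (secondary).
C≡C triple bond → alkyne.
–OH on an sp³ carbon → alcohol.
No segment is a ether: CH2COOCH2 is ester, not ether; CH(COOCH3) is ester, not ether; CH(OCOCH3) is ester, not ether. → 0.

0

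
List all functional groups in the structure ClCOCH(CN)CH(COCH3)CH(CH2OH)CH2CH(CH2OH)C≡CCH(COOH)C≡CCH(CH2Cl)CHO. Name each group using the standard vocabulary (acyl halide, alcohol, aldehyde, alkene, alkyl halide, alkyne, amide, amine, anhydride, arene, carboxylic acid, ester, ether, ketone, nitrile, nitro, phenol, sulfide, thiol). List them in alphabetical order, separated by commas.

Reading the structure from left to right:
  ClCO: –C(=O)Cl: carbonyl C bonded to C and to a halogen → acyl halide (not alkyl halide).
  CH(CN): pendant –C≡N: nitrile.
  CH(COCH3): pendant –COCH3: carbonyl C bonded to two carbons → ketone.
  CH(CH2OH): pendant –CH2OH on an sp³ backbone C → alcohol.
  CH(CH2OH): pendant –CH2OH on an sp³ backbone C → alcohol.
  C≡C: C≡C triple bond → alkyne.
  CH(COOH): pendant –COOH: carbonyl C bonded to C and –OH → carboxylic acid.
  C≡C: C≡C triple bond → alkyne.
  CH(CH2Cl): pendant –CH2X: halogen on sp³ carbon → alkyl halide.
  CHO: terminal –CHO: carbonyl C bonded to H and C → aldehyde.

acyl halide, alcohol, aldehyde, alkyl halide, alkyne, carboxylic acid, ketone, nitrile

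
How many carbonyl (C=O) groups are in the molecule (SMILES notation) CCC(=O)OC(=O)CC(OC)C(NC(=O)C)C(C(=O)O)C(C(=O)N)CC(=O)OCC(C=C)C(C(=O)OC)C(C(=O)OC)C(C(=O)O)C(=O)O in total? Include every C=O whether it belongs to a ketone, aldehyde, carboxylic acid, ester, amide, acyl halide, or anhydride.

CH2CO-O-COCH2: anhydride, 2 C=O (running total 2).
CH(NHCOCH3): amide, 1 C=O (running total 3).
CH(COOH): carboxylic acid, 1 C=O (running total 4).
CH(CONH2): amide, 1 C=O (running total 5).
CH2COOCH2: ester, 1 C=O (running total 6).
CH(COOCH3): ester, 1 C=O (running total 7).
CH(COOCH3): ester, 1 C=O (running total 8).
CH(COOH): carboxylic acid, 1 C=O (running total 9).
COOH: carboxylic acid, 1 C=O (running total 10).

10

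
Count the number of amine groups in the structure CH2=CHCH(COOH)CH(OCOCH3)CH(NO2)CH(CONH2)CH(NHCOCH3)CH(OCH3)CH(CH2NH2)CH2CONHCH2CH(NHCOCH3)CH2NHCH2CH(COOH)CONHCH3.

2

C=C double bond → alkene.
pendant –COOH: carbonyl C bonded to C and –OH → carboxylic acid.
pendant –OC(=O)CH3: an acyloxy group → ester.
–NO2 on an sp³ carbon → nitro (the N=O is not a carbonyl).
pendant –CONH2: carbonyl C bonded to C and N → amide.
pendant –NHC(=O)CH3: N bonded to a carbonyl → amide (not amine).
pendant –OCH3: C–O–C with sp³ C, no adjacent C=O → ether.
pendant –CH2NH2: N on sp³ C, no adjacent C=O → amine.
–C(=O)–N– linkage → amide (the N is not an amine).
pendant –NHC(=O)CH3: N bonded to a carbonyl → amide (not amine).
C–N–C with sp³ carbons and no adjacent C=O → amine (secondary).
pendant –COOH: carbonyl C bonded to C and –OH → carboxylic acid.
–C(=O)NHCH3: carbonyl C bonded to C and to N → amide (the N is not an amine).
Amine appears at: CH(CH2NH2), CH2NHCH2 → 2.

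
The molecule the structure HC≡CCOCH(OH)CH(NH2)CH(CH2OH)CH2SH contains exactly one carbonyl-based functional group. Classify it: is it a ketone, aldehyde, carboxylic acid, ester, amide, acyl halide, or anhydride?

The carbonyl is in the CO segment: –C(=O)– with carbon on both sides → ketone.

ketone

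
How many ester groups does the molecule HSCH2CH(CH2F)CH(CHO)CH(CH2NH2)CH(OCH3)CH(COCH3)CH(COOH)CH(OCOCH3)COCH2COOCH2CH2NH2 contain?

2

Working along the chain:
  HSCH2: –SH on an sp³ carbon → thiol.
  CH(CH2F): pendant –CH2X: halogen on sp³ carbon → alkyl halide.
  CH(CHO): pendant –CHO: carbonyl C bonded to C and H → aldehyde.
  CH(CH2NH2): pendant –CH2NH2: N on sp³ C, no adjacent C=O → amine.
  CH(OCH3): pendant –OCH3: C–O–C with sp³ C, no adjacent C=O → ether.
  CH(COCH3): pendant –COCH3: carbonyl C bonded to two carbons → ketone.
  CH(COOH): pendant –COOH: carbonyl C bonded to C and –OH → carboxylic acid.
  CH(OCOCH3): pendant –OC(=O)CH3: an acyloxy group → ester.
  CO: –C(=O)– with carbon on both sides → ketone.
  CH2COOCH2: –C(=O)–O–C with C on the carbonyl side → ester.
  CH2NH2: –NH2 on an sp³ carbon with no adjacent C=O → amine.
Ester appears at: CH(OCOCH3), CH2COOCH2 → 2.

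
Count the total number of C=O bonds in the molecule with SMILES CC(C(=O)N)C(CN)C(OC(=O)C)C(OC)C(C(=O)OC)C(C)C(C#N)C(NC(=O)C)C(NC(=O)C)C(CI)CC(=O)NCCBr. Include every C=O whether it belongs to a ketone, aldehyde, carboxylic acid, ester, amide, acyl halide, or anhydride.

6

CH(CONH2): amide, 1 C=O (running total 1).
CH(OCOCH3): ester, 1 C=O (running total 2).
CH(COOCH3): ester, 1 C=O (running total 3).
CH(NHCOCH3): amide, 1 C=O (running total 4).
CH(NHCOCH3): amide, 1 C=O (running total 5).
CH2CONHCH2: amide, 1 C=O (running total 6).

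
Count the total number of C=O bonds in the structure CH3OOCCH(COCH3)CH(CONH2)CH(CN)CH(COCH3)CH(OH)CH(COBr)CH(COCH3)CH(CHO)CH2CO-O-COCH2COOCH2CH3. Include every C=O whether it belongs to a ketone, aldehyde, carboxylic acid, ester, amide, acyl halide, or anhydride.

10

CH3OOC: ester, 1 C=O (running total 1).
CH(COCH3): ketone, 1 C=O (running total 2).
CH(CONH2): amide, 1 C=O (running total 3).
CH(COCH3): ketone, 1 C=O (running total 4).
CH(COBr): acyl halide, 1 C=O (running total 5).
CH(COCH3): ketone, 1 C=O (running total 6).
CH(CHO): aldehyde, 1 C=O (running total 7).
CH2CO-O-COCH2: anhydride, 2 C=O (running total 9).
COOCH2CH3: ester, 1 C=O (running total 10).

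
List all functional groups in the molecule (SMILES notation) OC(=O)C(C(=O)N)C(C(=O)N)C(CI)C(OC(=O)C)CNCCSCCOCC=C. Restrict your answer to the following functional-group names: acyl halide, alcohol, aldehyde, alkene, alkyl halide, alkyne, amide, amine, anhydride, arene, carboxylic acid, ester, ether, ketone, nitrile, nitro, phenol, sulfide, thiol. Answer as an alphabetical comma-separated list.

alkene, alkyl halide, amide, amine, carboxylic acid, ester, ether, sulfide

Working along the chain:
  HOOC: –COOH: carbonyl C bonded to –OH and C → carboxylic acid (the –OH is not a separate alcohol).
  CH(CONH2): pendant –CONH2: carbonyl C bonded to C and N → amide.
  CH(CONH2): pendant –CONH2: carbonyl C bonded to C and N → amide.
  CH(CH2I): pendant –CH2X: halogen on sp³ carbon → alkyl halide.
  CH(OCOCH3): pendant –OC(=O)CH3: an acyloxy group → ester.
  CH2NHCH2: C–N–C with sp³ carbons and no adjacent C=O → amine (secondary).
  CH2SCH2: C–S–C linkage → sulfide (thioether).
  CH2OCH2: C–O–C with sp³ carbons on both sides and no adjacent C=O → ether.
  CH=CH2: C=C double bond → alkene.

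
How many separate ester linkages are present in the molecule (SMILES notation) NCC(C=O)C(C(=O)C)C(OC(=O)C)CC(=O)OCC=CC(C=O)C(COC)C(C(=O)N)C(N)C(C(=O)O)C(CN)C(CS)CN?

2

Taking each segment in turn:
  H2NCH2: –NH2 on an sp³ carbon with no adjacent C=O → amine.
  CH(CHO): pendant –CHO: carbonyl C bonded to C and H → aldehyde.
  CH(COCH3): pendant –COCH3: carbonyl C bonded to two carbons → ketone.
  CH(OCOCH3): pendant –OC(=O)CH3: an acyloxy group → ester.
  CH2COOCH2: –C(=O)–O–C with C on the carbonyl side → ester.
  CH=CH: C=C double bond → alkene.
  CH(CHO): pendant –CHO: carbonyl C bonded to C and H → aldehyde.
  CH(CH2OCH3): pendant –CH2OCH3: C–O–C linkage → ether.
  CH(CONH2): pendant –CONH2: carbonyl C bonded to C and N → amide.
  CH(NH2): –NH2 on an sp³ carbon with no adjacent C=O → amine.
  CH(COOH): pendant –COOH: carbonyl C bonded to C and –OH → carboxylic acid.
  CH(CH2NH2): pendant –CH2NH2: N on sp³ C, no adjacent C=O → amine.
  CH(CH2SH): pendant –CH2SH → thiol.
  CH2NH2: –NH2 on an sp³ carbon with no adjacent C=O → amine.
Ester appears at: CH(OCOCH3), CH2COOCH2 → 2.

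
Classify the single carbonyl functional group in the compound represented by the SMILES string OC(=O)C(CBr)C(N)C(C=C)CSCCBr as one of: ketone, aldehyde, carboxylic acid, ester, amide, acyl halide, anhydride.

carboxylic acid

The carbonyl is in the HOOC segment: –COOH: carbonyl C bonded to –OH and C → carboxylic acid (the –OH is not a separate alcohol).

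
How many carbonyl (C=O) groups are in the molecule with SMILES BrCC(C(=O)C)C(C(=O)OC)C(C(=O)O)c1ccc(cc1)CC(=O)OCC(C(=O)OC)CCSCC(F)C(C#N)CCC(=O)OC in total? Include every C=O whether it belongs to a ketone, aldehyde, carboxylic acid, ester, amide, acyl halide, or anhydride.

CH(COCH3): ketone, 1 C=O (running total 1).
CH(COOCH3): ester, 1 C=O (running total 2).
CH(COOH): carboxylic acid, 1 C=O (running total 3).
CH2COOCH2: ester, 1 C=O (running total 4).
CH(COOCH3): ester, 1 C=O (running total 5).
COOCH3: ester, 1 C=O (running total 6).

6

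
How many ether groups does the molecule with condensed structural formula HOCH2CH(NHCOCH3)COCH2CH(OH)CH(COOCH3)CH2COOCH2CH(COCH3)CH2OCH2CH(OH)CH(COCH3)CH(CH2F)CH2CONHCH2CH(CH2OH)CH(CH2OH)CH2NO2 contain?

1

HO– on an sp³ carbon → alcohol.
pendant –NHC(=O)CH3: N bonded to a carbonyl → amide (not amine).
–C(=O)– with carbon on both sides → ketone.
–OH on an sp³ carbon → alcohol (secondary).
pendant –COOCH3: carbonyl C bonded to C and –OCH3 → ester.
–C(=O)–O–C with C on the carbonyl side → ester.
pendant –COCH3: carbonyl C bonded to two carbons → ketone.
C–O–C with sp³ carbons on both sides and no adjacent C=O → ether.
–OH on an sp³ carbon → alcohol (secondary).
pendant –COCH3: carbonyl C bonded to two carbons → ketone.
pendant –CH2X: halogen on sp³ carbon → alkyl halide.
–C(=O)–N– linkage → amide (the N is not an amine).
pendant –CH2OH on an sp³ backbone C → alcohol.
pendant –CH2OH on an sp³ backbone C → alcohol.
–NO2 on carbon → nitro group.
Ether appears at: CH2OCH2 → 1.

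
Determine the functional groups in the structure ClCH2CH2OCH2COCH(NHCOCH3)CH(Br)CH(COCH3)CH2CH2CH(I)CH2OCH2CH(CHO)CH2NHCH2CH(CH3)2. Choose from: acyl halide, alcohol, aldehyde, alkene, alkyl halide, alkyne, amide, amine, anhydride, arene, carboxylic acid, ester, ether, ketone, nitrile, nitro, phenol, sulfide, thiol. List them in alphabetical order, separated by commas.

aldehyde, alkyl halide, amide, amine, ether, ketone

Working along the chain:
  ClCH2: halogen on an sp³ carbon → alkyl halide.
  CH2OCH2: C–O–C with sp³ carbons on both sides and no adjacent C=O → ether.
  CO: –C(=O)– with carbon on both sides → ketone.
  CH(NHCOCH3): pendant –NHC(=O)CH3: N bonded to a carbonyl → amide (not amine).
  CH(Br): halogen on an sp³ carbon → alkyl halide.
  CH(COCH3): pendant –COCH3: carbonyl C bonded to two carbons → ketone.
  CH(I): halogen on an sp³ carbon → alkyl halide.
  CH2OCH2: C–O–C with sp³ carbons on both sides and no adjacent C=O → ether.
  CH(CHO): pendant –CHO: carbonyl C bonded to C and H → aldehyde.
  CH2NHCH2: C–N–C with sp³ carbons and no adjacent C=O → amine (secondary).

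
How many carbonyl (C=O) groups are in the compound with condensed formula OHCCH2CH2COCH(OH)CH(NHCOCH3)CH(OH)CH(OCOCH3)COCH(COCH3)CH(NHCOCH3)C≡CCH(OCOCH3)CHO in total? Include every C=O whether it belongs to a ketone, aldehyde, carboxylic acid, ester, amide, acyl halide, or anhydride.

9

OHC: aldehyde, 1 C=O (running total 1).
CO: ketone, 1 C=O (running total 2).
CH(NHCOCH3): amide, 1 C=O (running total 3).
CH(OCOCH3): ester, 1 C=O (running total 4).
CO: ketone, 1 C=O (running total 5).
CH(COCH3): ketone, 1 C=O (running total 6).
CH(NHCOCH3): amide, 1 C=O (running total 7).
CH(OCOCH3): ester, 1 C=O (running total 8).
CHO: aldehyde, 1 C=O (running total 9).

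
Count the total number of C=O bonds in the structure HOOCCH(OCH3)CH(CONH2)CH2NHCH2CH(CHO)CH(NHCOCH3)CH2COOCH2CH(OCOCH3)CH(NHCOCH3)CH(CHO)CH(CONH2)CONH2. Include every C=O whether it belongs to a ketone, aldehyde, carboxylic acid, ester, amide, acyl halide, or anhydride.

10

HOOC: carboxylic acid, 1 C=O (running total 1).
CH(CONH2): amide, 1 C=O (running total 2).
CH(CHO): aldehyde, 1 C=O (running total 3).
CH(NHCOCH3): amide, 1 C=O (running total 4).
CH2COOCH2: ester, 1 C=O (running total 5).
CH(OCOCH3): ester, 1 C=O (running total 6).
CH(NHCOCH3): amide, 1 C=O (running total 7).
CH(CHO): aldehyde, 1 C=O (running total 8).
CH(CONH2): amide, 1 C=O (running total 9).
CONH2: amide, 1 C=O (running total 10).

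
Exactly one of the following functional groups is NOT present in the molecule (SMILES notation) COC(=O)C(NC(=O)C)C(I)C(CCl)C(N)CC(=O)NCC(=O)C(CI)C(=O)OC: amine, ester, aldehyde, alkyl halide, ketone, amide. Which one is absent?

ester: present (CH3OOC — CH3O–C(=O)–: carbonyl C bonded to C and to –OCH3 → ester (not ketone + ether)).
amine: present (CH(NH2) — –NH2 on an sp³ carbon with no adjacent C=O → amine).
amide: present (CH(NHCOCH3) — pendant –NHC(=O)CH3: N bonded to a carbonyl → amide (not amine)).
ketone: present (CO — –C(=O)– with carbon on both sides → ketone).
alkyl halide: present (CH(I) — halogen on an sp³ carbon → alkyl halide).
aldehyde: absent. In CO, the carbonyl carbon is bonded to two carbons, so it is a ketone, not an aldehyde.

aldehyde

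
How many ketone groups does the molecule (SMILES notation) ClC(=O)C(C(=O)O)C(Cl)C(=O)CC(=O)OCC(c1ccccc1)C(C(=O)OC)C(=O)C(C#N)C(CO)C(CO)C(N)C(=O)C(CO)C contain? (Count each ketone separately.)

–C(=O)Cl: carbonyl C bonded to C and to a halogen → acyl halide (not alkyl halide).
pendant –COOH: carbonyl C bonded to C and –OH → carboxylic acid.
halogen on an sp³ carbon → alkyl halide.
–C(=O)– with carbon on both sides → ketone.
–C(=O)–O–C with C on the carbonyl side → ester.
pendant –C6H5: benzene ring → arene.
pendant –COOCH3: carbonyl C bonded to C and –OCH3 → ester.
–C(=O)– with carbon on both sides → ketone.
pendant –C≡N: nitrile.
pendant –CH2OH on an sp³ backbone C → alcohol.
pendant –CH2OH on an sp³ backbone C → alcohol.
–NH2 on an sp³ carbon with no adjacent C=O → amine.
–C(=O)– with carbon on both sides → ketone.
pendant –CH2OH on an sp³ backbone C → alcohol.
Ketone appears at: CO, CO, CO → 3.

3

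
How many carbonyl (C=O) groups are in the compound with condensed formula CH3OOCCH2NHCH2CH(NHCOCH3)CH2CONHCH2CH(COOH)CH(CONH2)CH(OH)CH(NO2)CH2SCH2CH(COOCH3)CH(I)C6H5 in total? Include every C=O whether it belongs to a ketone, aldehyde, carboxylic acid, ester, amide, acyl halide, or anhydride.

6

CH3OOC: ester, 1 C=O (running total 1).
CH(NHCOCH3): amide, 1 C=O (running total 2).
CH2CONHCH2: amide, 1 C=O (running total 3).
CH(COOH): carboxylic acid, 1 C=O (running total 4).
CH(CONH2): amide, 1 C=O (running total 5).
CH(COOCH3): ester, 1 C=O (running total 6).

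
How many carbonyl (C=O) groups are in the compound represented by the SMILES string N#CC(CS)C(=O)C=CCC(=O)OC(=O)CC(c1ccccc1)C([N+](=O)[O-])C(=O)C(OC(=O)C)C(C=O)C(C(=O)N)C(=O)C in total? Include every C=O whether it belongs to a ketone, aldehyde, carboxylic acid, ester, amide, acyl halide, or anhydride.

8

CO: ketone, 1 C=O (running total 1).
CH2CO-O-COCH2: anhydride, 2 C=O (running total 3).
CO: ketone, 1 C=O (running total 4).
CH(OCOCH3): ester, 1 C=O (running total 5).
CH(CHO): aldehyde, 1 C=O (running total 6).
CH(CONH2): amide, 1 C=O (running total 7).
CO: ketone, 1 C=O (running total 8).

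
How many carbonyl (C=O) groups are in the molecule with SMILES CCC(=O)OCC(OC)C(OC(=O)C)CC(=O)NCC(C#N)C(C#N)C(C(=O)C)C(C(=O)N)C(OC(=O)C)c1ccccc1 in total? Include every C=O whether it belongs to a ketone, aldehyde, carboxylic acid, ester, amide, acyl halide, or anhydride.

CH2COOCH2: ester, 1 C=O (running total 1).
CH(OCOCH3): ester, 1 C=O (running total 2).
CH2CONHCH2: amide, 1 C=O (running total 3).
CH(COCH3): ketone, 1 C=O (running total 4).
CH(CONH2): amide, 1 C=O (running total 5).
CH(OCOCH3): ester, 1 C=O (running total 6).

6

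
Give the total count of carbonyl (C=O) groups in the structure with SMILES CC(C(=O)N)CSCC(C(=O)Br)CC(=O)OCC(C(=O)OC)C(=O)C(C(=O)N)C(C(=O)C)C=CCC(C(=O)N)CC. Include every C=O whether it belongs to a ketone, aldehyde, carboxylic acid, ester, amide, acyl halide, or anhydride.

CH(CONH2): amide, 1 C=O (running total 1).
CH(COBr): acyl halide, 1 C=O (running total 2).
CH2COOCH2: ester, 1 C=O (running total 3).
CH(COOCH3): ester, 1 C=O (running total 4).
CO: ketone, 1 C=O (running total 5).
CH(CONH2): amide, 1 C=O (running total 6).
CH(COCH3): ketone, 1 C=O (running total 7).
CH(CONH2): amide, 1 C=O (running total 8).

8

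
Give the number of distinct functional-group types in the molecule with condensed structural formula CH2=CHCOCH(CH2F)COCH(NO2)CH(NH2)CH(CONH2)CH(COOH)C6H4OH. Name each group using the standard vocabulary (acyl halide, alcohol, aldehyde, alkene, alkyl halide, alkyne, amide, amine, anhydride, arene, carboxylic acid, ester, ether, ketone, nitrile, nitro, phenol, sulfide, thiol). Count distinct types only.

9

C=C double bond → alkene.
–C(=O)– with carbon on both sides → ketone.
pendant –CH2X: halogen on sp³ carbon → alkyl halide.
–C(=O)– with carbon on both sides → ketone.
–NO2 on an sp³ carbon → nitro (the N=O is not a carbonyl).
–NH2 on an sp³ carbon with no adjacent C=O → amine.
pendant –CONH2: carbonyl C bonded to C and N → amide.
pendant –COOH: carbonyl C bonded to C and –OH → carboxylic acid.
–OH attached directly to an aromatic ring → phenol (not alcohol); the ring itself is an arene.
Distinct types present: alkene, alkyl halide, amide, amine, arene, carboxylic acid, ketone, nitro, phenol.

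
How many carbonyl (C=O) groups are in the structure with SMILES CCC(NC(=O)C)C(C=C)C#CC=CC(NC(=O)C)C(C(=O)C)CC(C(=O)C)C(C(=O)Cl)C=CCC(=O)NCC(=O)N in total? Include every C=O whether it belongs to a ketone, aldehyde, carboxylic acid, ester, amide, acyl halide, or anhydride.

CH(NHCOCH3): amide, 1 C=O (running total 1).
CH(NHCOCH3): amide, 1 C=O (running total 2).
CH(COCH3): ketone, 1 C=O (running total 3).
CH(COCH3): ketone, 1 C=O (running total 4).
CH(COCl): acyl halide, 1 C=O (running total 5).
CH2CONHCH2: amide, 1 C=O (running total 6).
CONH2: amide, 1 C=O (running total 7).

7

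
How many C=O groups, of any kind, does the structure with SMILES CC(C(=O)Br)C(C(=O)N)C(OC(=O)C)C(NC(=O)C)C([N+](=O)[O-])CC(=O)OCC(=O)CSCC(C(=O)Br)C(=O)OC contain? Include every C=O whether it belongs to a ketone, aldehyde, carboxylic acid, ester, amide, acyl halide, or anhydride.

CH(COBr): acyl halide, 1 C=O (running total 1).
CH(CONH2): amide, 1 C=O (running total 2).
CH(OCOCH3): ester, 1 C=O (running total 3).
CH(NHCOCH3): amide, 1 C=O (running total 4).
CH2COOCH2: ester, 1 C=O (running total 5).
CO: ketone, 1 C=O (running total 6).
CH(COBr): acyl halide, 1 C=O (running total 7).
COOCH3: ester, 1 C=O (running total 8).

8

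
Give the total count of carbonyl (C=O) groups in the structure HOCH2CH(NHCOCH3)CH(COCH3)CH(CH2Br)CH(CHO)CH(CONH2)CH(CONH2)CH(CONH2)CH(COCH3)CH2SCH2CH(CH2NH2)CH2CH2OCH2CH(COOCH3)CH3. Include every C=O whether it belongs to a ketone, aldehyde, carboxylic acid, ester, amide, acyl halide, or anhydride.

8

CH(NHCOCH3): amide, 1 C=O (running total 1).
CH(COCH3): ketone, 1 C=O (running total 2).
CH(CHO): aldehyde, 1 C=O (running total 3).
CH(CONH2): amide, 1 C=O (running total 4).
CH(CONH2): amide, 1 C=O (running total 5).
CH(CONH2): amide, 1 C=O (running total 6).
CH(COCH3): ketone, 1 C=O (running total 7).
CH(COOCH3): ester, 1 C=O (running total 8).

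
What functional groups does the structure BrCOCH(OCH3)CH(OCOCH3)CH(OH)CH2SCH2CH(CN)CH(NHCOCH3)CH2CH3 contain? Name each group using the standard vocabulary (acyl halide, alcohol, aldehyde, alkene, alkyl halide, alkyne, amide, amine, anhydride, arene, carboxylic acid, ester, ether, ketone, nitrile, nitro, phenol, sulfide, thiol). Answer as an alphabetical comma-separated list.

–C(=O)Br: carbonyl C bonded to C and to a halogen → acyl halide (not alkyl halide).
pendant –OCH3: C–O–C with sp³ C, no adjacent C=O → ether.
pendant –OC(=O)CH3: an acyloxy group → ester.
–OH on an sp³ carbon → alcohol (secondary).
C–S–C linkage → sulfide (thioether).
pendant –C≡N: nitrile.
pendant –NHC(=O)CH3: N bonded to a carbonyl → amide (not amine).

acyl halide, alcohol, amide, ester, ether, nitrile, sulfide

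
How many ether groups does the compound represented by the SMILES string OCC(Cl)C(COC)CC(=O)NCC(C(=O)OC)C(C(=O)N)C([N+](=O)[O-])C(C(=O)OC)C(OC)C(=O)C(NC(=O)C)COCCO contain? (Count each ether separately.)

3

HO– on an sp³ carbon → alcohol.
halogen on an sp³ carbon → alkyl halide.
pendant –CH2OCH3: C–O–C linkage → ether.
–C(=O)–N– linkage → amide (the N is not an amine).
pendant –COOCH3: carbonyl C bonded to C and –OCH3 → ester.
pendant –CONH2: carbonyl C bonded to C and N → amide.
–NO2 on an sp³ carbon → nitro (the N=O is not a carbonyl).
pendant –COOCH3: carbonyl C bonded to C and –OCH3 → ester.
pendant –OCH3: C–O–C with sp³ C, no adjacent C=O → ether.
–C(=O)– with carbon on both sides → ketone.
pendant –NHC(=O)CH3: N bonded to a carbonyl → amide (not amine).
C–O–C with sp³ carbons on both sides and no adjacent C=O → ether.
–OH on an sp³ carbon → alcohol.
Ether appears at: CH(CH2OCH3), CH(OCH3), CH2OCH2 → 3.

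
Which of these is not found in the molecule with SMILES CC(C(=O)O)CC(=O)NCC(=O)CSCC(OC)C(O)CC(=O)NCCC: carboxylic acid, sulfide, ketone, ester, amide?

ester

sulfide: present (CH2SCH2 — C–S–C linkage → sulfide (thioether)).
ketone: present (CO — –C(=O)– with carbon on both sides → ketone).
carboxylic acid: present (CH(COOH) — pendant –COOH: carbonyl C bonded to C and –OH → carboxylic acid).
amide: present (CH2CONHCH2 — –C(=O)–N– linkage → amide (the N is not an amine)).
ester: no segment matches this pattern.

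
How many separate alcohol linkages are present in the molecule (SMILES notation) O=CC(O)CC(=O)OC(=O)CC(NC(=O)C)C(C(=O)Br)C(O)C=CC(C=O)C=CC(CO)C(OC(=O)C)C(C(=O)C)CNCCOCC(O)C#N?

Taking each segment in turn:
  OHC: terminal –CHO: carbonyl C bonded to H and C → aldehyde.
  CH(OH): –OH on an sp³ carbon → alcohol (secondary).
  CH2CO-O-COCH2: two acyl groups sharing one oxygen, –C(=O)–O–C(=O)– → anhydride.
  CH(NHCOCH3): pendant –NHC(=O)CH3: N bonded to a carbonyl → amide (not amine).
  CH(COBr): pendant –C(=O)X: carbonyl C bonded to C and halogen → acyl halide.
  CH(OH): –OH on an sp³ carbon → alcohol (secondary).
  CH=CH: C=C double bond → alkene.
  CH(CHO): pendant –CHO: carbonyl C bonded to C and H → aldehyde.
  CH=CH: C=C double bond → alkene.
  CH(CH2OH): pendant –CH2OH on an sp³ backbone C → alcohol.
  CH(OCOCH3): pendant –OC(=O)CH3: an acyloxy group → ester.
  CH(COCH3): pendant –COCH3: carbonyl C bonded to two carbons → ketone.
  CH2NHCH2: C–N–C with sp³ carbons and no adjacent C=O → amine (secondary).
  CH2OCH2: C–O–C with sp³ carbons on both sides and no adjacent C=O → ether.
  CH(OH): –OH on an sp³ carbon → alcohol (secondary).
  CN: –C≡N: carbon triple-bonded to nitrogen → nitrile.
Alcohol appears at: CH(OH), CH(OH), CH(CH2OH), CH(OH) → 4.

4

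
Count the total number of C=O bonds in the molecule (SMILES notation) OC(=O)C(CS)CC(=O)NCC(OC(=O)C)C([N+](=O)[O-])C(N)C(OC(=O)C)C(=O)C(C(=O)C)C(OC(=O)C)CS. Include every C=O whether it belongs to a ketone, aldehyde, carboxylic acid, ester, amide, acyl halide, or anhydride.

7

HOOC: carboxylic acid, 1 C=O (running total 1).
CH2CONHCH2: amide, 1 C=O (running total 2).
CH(OCOCH3): ester, 1 C=O (running total 3).
CH(OCOCH3): ester, 1 C=O (running total 4).
CO: ketone, 1 C=O (running total 5).
CH(COCH3): ketone, 1 C=O (running total 6).
CH(OCOCH3): ester, 1 C=O (running total 7).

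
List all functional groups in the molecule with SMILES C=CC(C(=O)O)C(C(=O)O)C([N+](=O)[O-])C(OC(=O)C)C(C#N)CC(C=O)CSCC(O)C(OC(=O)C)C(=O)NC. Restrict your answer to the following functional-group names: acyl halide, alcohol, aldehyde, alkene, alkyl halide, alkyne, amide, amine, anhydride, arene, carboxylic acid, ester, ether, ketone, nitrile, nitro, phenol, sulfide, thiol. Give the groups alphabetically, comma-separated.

alcohol, aldehyde, alkene, amide, carboxylic acid, ester, nitrile, nitro, sulfide

Reading the structure from left to right:
  CH2=CH: C=C double bond → alkene.
  CH(COOH): pendant –COOH: carbonyl C bonded to C and –OH → carboxylic acid.
  CH(COOH): pendant –COOH: carbonyl C bonded to C and –OH → carboxylic acid.
  CH(NO2): –NO2 on an sp³ carbon → nitro (the N=O is not a carbonyl).
  CH(OCOCH3): pendant –OC(=O)CH3: an acyloxy group → ester.
  CH(CN): pendant –C≡N: nitrile.
  CH(CHO): pendant –CHO: carbonyl C bonded to C and H → aldehyde.
  CH2SCH2: C–S–C linkage → sulfide (thioether).
  CH(OH): –OH on an sp³ carbon → alcohol (secondary).
  CH(OCOCH3): pendant –OC(=O)CH3: an acyloxy group → ester.
  CONHCH3: –C(=O)NHCH3: carbonyl C bonded to C and to N → amide (the N is not an amine).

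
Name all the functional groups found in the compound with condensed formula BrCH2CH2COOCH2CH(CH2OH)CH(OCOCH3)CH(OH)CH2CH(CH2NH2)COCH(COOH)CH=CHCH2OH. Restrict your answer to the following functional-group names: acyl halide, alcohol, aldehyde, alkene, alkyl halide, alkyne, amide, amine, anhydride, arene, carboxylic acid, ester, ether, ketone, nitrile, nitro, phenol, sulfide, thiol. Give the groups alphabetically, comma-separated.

Working along the chain:
  BrCH2: halogen on an sp³ carbon → alkyl halide.
  CH2COOCH2: –C(=O)–O–C with C on the carbonyl side → ester.
  CH(CH2OH): pendant –CH2OH on an sp³ backbone C → alcohol.
  CH(OCOCH3): pendant –OC(=O)CH3: an acyloxy group → ester.
  CH(OH): –OH on an sp³ carbon → alcohol (secondary).
  CH(CH2NH2): pendant –CH2NH2: N on sp³ C, no adjacent C=O → amine.
  CO: –C(=O)– with carbon on both sides → ketone.
  CH(COOH): pendant –COOH: carbonyl C bonded to C and –OH → carboxylic acid.
  CH=CH: C=C double bond → alkene.
  CH2OH: –OH on an sp³ carbon → alcohol.

alcohol, alkene, alkyl halide, amine, carboxylic acid, ester, ketone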